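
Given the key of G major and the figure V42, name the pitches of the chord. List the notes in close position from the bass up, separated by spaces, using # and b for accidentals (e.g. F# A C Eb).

In G major, the dominant is D, and the diatonic chord built there is a dominant seventh chord.
That chord is spelled D-F#-A-C.
With the 42 figure the chord is in third inversion; from the bass C upward in close position it reads C-D-F#-A.

C D F# A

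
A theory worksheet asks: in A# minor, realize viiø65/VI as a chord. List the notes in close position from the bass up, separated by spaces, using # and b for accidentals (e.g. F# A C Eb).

G# B D# E#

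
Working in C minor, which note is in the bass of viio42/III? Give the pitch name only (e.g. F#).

The applied chord viio42/III is rooted on D: D-F-Ab-Cb.
The figure 42 means third inversion — the seventh is in the bass.

Cb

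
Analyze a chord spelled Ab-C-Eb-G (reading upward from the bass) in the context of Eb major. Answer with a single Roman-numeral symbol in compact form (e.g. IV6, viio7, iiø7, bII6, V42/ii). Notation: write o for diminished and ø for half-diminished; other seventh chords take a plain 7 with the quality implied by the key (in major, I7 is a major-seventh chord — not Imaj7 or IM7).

IV7

The pitches Ab-C-Eb-G form a major seventh chord rooted on Ab.
In Eb major, Ab is the subdominant; the diatonic major seventh chord there is IV7.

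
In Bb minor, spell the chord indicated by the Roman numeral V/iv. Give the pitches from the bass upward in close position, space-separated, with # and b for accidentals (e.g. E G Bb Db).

Bb D F

V/iv is a secondary dominant — the dominant triad of iv. iv in Bb minor is Eb, so the applied chord's root is Bb, a perfect fifth above.
Building a major triad on Bb gives Bb-D-F.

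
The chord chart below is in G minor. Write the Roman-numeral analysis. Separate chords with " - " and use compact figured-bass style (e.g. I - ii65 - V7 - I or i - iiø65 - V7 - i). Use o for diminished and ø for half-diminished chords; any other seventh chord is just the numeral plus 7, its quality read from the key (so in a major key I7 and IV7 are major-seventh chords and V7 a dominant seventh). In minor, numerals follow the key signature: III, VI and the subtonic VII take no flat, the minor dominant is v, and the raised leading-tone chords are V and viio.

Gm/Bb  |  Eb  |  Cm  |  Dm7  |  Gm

i6 - VI - iv - v7 - i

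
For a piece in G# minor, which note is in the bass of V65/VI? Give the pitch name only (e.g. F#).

D#

The applied chord V65/VI is rooted on B: B-D#-F#-A.
The figure 65 means first inversion — the third is in the bass.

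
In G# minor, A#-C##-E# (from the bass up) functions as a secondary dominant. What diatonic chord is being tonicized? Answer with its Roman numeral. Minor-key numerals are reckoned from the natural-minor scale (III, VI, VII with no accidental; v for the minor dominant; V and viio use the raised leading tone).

The chord is a major triad on A#.
A dominant resolves down a perfect fifth: A# → D#. In G# minor, D# is scale degree 5, i.e. V.

V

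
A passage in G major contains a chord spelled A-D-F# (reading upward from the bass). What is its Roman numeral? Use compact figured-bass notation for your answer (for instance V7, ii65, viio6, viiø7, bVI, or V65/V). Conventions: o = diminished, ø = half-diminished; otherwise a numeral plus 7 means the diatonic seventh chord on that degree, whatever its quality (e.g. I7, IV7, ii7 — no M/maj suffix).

The pitches D-F#-A form a major triad rooted on D.
D is scale degree 5 in G major, and a major triad on that degree is written V.
With A in the bass the chord is in second inversion, so the figured bass is 64.

V64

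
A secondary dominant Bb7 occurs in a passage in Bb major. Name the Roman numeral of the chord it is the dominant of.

IV

The chord is a dominant seventh chord on Bb.
A dominant resolves down a perfect fifth: Bb → Eb. In Bb major, Eb is scale degree 4, i.e. IV.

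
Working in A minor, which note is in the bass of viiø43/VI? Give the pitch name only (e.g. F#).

Bb

The applied chord viiø43/VI is rooted on E: E-G-Bb-D.
The figure 43 means second inversion — the fifth is in the bass.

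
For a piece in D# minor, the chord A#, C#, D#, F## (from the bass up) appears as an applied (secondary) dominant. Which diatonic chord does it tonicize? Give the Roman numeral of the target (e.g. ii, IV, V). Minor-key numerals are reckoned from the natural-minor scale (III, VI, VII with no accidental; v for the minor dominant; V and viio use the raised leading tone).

iv

The chord is a dominant seventh chord on D#.
A dominant resolves down a perfect fifth: D# → G#. In D# minor, G# is scale degree 4, i.e. iv.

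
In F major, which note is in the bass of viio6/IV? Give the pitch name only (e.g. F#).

The applied chord viio6/IV is rooted on A: A-C-Eb.
The figure 6 means first inversion — the third is in the bass.

C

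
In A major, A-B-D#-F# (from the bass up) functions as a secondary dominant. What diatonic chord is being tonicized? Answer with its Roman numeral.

The chord is a dominant seventh chord on B.
A dominant resolves down a perfect fifth: B → E. In A major, E is scale degree 5, i.e. V.

V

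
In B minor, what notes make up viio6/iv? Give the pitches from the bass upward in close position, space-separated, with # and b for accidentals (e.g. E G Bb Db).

F# A D#

viio6/iv is a secondary leading-tone chord. The target iv is E in B minor; the applied chord is rooted a semitone below, on D#.
Building a diminished triad on D# gives D#-F#-A.
With the 6 figure the chord is in first inversion; from the bass F# upward in close position it reads F#-A-D#.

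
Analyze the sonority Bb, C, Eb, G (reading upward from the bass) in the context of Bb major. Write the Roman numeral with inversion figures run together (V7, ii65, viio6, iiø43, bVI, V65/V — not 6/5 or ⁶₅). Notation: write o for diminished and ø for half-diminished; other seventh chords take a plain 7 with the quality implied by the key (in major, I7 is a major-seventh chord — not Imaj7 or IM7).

Stacked in thirds the chord is C-Eb-G-Bb: a minor seventh chord on C.
C is scale degree 2 in Bb major, and a minor seventh chord on that degree is written ii7.
With Bb in the bass the chord is in third inversion, so the figured bass is 42.

ii42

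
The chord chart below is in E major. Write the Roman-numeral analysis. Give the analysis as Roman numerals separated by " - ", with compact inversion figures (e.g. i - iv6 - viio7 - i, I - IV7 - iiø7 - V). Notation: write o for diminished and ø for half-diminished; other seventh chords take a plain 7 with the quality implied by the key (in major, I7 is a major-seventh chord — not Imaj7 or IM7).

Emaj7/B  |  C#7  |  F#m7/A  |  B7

Emaj7/B: root E is the tonic; major seventh chord there is I43.
C#7: chromatic; C# is V of ii, so V7/ii.
F#m7/A: minor seventh chord on F# = scale degree 2 → ii65.
B7: dominant seventh chord on B = scale degree 5 → V7.

I43 - V7/ii - ii65 - V7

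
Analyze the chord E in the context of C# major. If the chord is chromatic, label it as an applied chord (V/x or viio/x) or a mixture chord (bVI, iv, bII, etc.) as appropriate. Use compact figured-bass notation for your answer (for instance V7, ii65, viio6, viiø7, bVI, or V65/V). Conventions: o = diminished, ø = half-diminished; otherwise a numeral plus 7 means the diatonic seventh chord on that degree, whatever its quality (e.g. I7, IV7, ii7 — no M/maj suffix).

bIII

The pitches E-G#-B form a major triad rooted on E.
E is the lowered third degree of C# major (diatonic 3 would be E#). This is a major triad on the lowered third degree, borrowed from the parallel minor.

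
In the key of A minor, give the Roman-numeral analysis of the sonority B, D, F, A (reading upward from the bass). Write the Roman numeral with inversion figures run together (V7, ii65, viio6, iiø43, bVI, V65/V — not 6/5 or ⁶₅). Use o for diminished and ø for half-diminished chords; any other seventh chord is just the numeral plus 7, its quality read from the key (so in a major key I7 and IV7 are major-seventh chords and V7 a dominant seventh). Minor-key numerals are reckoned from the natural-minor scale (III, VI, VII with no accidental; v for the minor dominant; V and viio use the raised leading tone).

The pitches B-D-F-A form a half-diminished seventh chord rooted on B.
In A minor, B is the supertonic; the diatonic half-diminished seventh chord there is iiø7.

iiø7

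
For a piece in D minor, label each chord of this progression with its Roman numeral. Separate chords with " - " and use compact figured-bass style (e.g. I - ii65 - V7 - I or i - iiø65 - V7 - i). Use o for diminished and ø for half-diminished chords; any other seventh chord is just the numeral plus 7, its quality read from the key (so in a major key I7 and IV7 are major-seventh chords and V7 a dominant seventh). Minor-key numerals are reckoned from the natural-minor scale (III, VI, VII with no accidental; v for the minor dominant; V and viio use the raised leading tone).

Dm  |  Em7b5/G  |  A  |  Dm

i - iiø65 - V - i

Dm: root D is the tonic; minor triad there is i.
Em7b5/G: root E is the supertonic; half-diminished seventh chord there is iiø65.
A: major triad on A = scale degree 5 → V.
Dm: minor triad on D = scale degree 1 → i.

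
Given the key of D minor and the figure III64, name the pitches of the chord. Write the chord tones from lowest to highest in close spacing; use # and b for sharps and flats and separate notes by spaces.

C F A

The numeral's case and figure indicate a major triad. In D minor its root, the third degree, is F.
That chord is spelled F-A-C.
The figured bass 64 indicates second inversion, placing the fifth (C) in the bass: C-F-A.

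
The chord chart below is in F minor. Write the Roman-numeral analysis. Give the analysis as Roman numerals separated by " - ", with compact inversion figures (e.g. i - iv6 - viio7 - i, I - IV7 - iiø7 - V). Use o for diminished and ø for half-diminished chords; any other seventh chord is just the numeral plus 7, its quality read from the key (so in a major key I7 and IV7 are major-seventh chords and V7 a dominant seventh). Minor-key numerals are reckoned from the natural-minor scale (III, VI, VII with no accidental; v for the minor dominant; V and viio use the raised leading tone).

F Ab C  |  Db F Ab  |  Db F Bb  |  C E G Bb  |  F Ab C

F-Ab-C has root F, degree 1 in F minor, so i.
Db-F-Ab: root Db is the submediant; major triad there is VI.
Db-F-Bb: root Bb is the subdominant; minor triad there is iv6.
C-E-G-Bb: dominant seventh chord on C = scale degree 5 → V7.
F-Ab-C has root F, degree 1 in F minor, so i.

i - VI - iv6 - V7 - i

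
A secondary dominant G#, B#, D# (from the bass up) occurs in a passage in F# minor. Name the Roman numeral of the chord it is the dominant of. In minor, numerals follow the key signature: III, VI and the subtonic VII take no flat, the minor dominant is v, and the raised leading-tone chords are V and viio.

V

The chord is a major triad on G#.
A dominant resolves down a perfect fifth: G# → C#. In F# minor, C# is scale degree 5, i.e. V.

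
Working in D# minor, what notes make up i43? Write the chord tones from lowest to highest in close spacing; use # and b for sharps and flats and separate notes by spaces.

A# C# D# F#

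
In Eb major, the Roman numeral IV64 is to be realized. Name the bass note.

Eb

IV in Eb major has root Ab; the chord is Ab-C-Eb.
The figure 64 means second inversion — the fifth is in the bass.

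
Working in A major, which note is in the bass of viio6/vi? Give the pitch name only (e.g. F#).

The applied chord viio6/vi is rooted on E#: E#-G#-B.
The figure 6 means first inversion — the third is in the bass.

G#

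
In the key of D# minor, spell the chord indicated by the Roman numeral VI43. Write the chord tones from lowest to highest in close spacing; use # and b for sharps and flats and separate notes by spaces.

F# A# B D#

In D# minor, the sixth degree is B, and the diatonic chord built there is a major seventh chord.
That chord is spelled B-D#-F#-A#.
With the 43 figure the chord is in second inversion; from the bass F# upward in close position it reads F#-A#-B-D#.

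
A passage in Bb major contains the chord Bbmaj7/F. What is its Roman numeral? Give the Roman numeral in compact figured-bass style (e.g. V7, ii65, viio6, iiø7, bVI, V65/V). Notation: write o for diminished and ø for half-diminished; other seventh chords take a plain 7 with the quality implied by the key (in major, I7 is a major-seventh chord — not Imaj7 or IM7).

I43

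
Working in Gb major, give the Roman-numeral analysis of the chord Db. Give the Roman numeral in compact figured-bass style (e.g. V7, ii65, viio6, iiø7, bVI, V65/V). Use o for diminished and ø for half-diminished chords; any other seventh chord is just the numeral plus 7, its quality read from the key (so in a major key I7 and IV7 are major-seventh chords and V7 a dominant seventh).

V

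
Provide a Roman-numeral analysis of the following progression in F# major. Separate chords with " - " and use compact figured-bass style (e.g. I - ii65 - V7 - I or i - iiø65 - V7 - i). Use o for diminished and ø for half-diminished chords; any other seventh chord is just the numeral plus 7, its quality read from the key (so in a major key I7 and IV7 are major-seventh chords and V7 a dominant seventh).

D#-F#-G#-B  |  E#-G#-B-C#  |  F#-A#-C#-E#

D#-F#-G#-B has root G#, degree 2 in F# major, so ii43.
E#-G#-B-C#: dominant seventh chord on C# = scale degree 5 → V65.
F#-A#-C#-E#: major seventh chord on F# = scale degree 1 → I7.

ii43 - V65 - I7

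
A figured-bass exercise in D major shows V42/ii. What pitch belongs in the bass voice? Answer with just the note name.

A

The applied chord V42/ii is rooted on B: B-D#-F#-A.
The figure 42 means third inversion — the seventh is in the bass.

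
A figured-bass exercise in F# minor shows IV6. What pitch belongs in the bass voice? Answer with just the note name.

IV in F# minor has root B; the chord is B-D#-F#.
The figure 6 means first inversion — the third is in the bass.

D#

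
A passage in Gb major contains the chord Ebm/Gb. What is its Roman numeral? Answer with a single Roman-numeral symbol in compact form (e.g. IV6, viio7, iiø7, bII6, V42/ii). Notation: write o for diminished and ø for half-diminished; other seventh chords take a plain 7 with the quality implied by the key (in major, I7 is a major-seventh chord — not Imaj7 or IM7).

vi6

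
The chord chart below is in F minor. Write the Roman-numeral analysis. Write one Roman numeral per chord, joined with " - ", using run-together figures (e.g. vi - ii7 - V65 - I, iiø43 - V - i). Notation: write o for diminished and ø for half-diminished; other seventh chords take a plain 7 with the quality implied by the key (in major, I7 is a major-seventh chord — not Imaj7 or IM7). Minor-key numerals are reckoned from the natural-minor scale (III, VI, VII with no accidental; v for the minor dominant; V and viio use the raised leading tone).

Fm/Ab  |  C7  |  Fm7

i6 - V7 - i7

Fm/Ab: minor triad on F = scale degree 1 → i6.
C7: dominant seventh chord on C = scale degree 5 → V7.
Fm7 has root F, degree 1 in F minor, so i7.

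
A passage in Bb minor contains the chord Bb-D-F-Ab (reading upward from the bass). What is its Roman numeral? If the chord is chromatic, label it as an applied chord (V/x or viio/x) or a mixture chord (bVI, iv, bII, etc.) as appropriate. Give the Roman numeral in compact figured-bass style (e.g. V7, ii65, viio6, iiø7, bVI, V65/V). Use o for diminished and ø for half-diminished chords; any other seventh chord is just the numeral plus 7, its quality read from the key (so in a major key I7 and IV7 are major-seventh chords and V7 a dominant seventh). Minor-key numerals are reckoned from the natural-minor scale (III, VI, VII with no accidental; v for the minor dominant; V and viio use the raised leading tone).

V7/iv

The pitches Bb-D-F-Ab form a dominant seventh chord rooted on Bb.
Bb is not a diatonic chord root with this quality in Bb minor, but it lies a perfect fifth above Eb (iv), so the chord functions as an applied dominant of iv.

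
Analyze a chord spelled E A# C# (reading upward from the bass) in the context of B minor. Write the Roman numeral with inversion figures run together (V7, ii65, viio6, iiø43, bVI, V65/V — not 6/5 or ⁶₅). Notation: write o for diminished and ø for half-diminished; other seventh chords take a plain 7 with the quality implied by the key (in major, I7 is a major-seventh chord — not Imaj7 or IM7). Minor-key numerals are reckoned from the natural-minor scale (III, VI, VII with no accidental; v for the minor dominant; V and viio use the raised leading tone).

viio64

The pitches A#-C#-E form a diminished triad rooted on A#.
A# is scale degree 7 in B minor, and a diminished triad on that degree is written viio.
With E in the bass the chord is in second inversion, so the figured bass is 64.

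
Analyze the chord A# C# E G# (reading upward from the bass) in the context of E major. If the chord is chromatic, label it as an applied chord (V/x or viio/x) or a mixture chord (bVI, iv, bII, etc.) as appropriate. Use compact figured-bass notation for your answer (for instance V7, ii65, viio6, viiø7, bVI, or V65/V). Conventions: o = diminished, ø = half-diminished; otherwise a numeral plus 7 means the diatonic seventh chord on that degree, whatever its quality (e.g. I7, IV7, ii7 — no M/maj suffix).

viiø7/V

The pitches A#-C#-E-G# form a half-diminished seventh chord rooted on A#.
A# sits a half step below B (V in E major); a diminished chord there is the applied leading-tone chord of V.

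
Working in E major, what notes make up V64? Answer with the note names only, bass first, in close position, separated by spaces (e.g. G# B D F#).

F# B D#

The numeral's case and figure indicate a major triad. In E major its root, the fifth degree, is B.
Stacking thirds from B gives B-D#-F#.
The figured bass 64 indicates second inversion, placing the fifth (F#) in the bass: F#-B-D#.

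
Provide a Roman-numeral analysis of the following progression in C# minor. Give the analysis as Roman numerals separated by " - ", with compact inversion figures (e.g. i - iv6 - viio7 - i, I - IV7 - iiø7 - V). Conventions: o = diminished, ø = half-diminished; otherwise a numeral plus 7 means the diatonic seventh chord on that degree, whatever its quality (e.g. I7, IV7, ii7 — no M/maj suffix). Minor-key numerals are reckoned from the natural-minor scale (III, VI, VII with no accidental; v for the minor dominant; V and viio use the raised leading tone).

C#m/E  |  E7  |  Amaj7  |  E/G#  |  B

C#m/E: minor triad on C# = scale degree 1 → i6.
E7: chromatic; E is V of VI, so V7/VI.
Amaj7: root A is the submediant; major seventh chord there is VI7.
E/G#: major triad on E = scale degree 3 → III6.
B: root B is the subtonic; major triad there is VII.

i6 - V7/VI - VI7 - III6 - VII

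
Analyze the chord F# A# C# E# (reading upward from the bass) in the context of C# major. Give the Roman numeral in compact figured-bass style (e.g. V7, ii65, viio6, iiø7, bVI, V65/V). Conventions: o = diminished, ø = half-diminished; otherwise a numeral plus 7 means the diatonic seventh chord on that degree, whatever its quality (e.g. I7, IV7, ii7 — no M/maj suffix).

IV7

Stacked in thirds the chord is F#-A#-C#-E#: a major seventh chord on F#.
F# is scale degree 4 in C# major, and a major seventh chord on that degree is written IV7.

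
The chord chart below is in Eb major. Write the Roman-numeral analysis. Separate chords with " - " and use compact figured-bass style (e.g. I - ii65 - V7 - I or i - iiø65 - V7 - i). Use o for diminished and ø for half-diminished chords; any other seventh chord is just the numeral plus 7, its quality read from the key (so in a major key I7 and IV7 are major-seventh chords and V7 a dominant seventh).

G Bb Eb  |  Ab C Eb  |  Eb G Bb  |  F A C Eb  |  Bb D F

G-Bb-Eb: major triad on Eb = scale degree 1 → I6.
Ab-C-Eb: major triad on Ab = scale degree 4 → IV.
Eb-G-Bb: root Eb is the tonic; major triad there is I.
F-A-C-Eb: a dominant seventh chord on F, the applied dominant of V → V7/V.
Bb-D-F has root Bb, degree 5 in Eb major, so V.

I6 - IV - I - V7/V - V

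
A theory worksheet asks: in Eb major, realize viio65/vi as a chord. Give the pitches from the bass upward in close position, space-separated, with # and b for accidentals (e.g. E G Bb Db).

D F Ab B

viio65/vi is a secondary leading-tone chord. The target vi is C in Eb major; the applied chord is rooted a semitone below, on B.
Building a fully diminished seventh chord on B gives B-D-F-Ab.
With the 65 figure the chord is in first inversion; from the bass D upward in close position it reads D-F-Ab-B.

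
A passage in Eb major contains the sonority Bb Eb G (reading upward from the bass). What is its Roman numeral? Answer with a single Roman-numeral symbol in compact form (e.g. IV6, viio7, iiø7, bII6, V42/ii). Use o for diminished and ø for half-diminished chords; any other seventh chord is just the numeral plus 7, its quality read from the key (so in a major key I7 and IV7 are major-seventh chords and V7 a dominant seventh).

I64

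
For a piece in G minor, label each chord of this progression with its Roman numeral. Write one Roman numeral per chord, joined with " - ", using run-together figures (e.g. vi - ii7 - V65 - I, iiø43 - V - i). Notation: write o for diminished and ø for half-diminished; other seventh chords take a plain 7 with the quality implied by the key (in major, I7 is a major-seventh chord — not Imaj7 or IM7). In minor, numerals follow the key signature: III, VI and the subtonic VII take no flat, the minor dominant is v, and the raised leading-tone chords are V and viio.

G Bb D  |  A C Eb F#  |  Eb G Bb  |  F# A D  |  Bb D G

G-Bb-D: root G is the tonic; minor triad there is i.
A-C-Eb-F#: root F# is the leading tone; fully diminished seventh chord there is viio65.
Eb-G-Bb has root Eb, degree 6 in G minor, so VI.
F#-A-D: major triad on D = scale degree 5 → V6.
Bb-D-G: minor triad on G = scale degree 1 → i6.

i - viio65 - VI - V6 - i6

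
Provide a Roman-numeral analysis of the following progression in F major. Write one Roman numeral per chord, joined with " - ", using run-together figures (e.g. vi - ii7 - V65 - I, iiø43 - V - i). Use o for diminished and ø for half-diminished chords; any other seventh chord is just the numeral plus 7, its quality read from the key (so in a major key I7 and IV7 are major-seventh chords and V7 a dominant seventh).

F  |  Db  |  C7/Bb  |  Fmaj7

I - bVI - V42 - I7

F: root F is the tonic; major triad there is I.
Db: major triad on Db — chromatic; bVI (borrowed from the parallel minor).
C7/Bb: root C is the dominant; dominant seventh chord there is V42.
Fmaj7: major seventh chord on F = scale degree 1 → I7.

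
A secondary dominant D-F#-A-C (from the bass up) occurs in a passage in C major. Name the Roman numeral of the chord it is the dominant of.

The chord is a dominant seventh chord on D.
A dominant resolves down a perfect fifth: D → G. In C major, G is scale degree 5, i.e. V.

V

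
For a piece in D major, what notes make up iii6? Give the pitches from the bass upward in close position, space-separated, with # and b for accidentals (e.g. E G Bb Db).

A C# F#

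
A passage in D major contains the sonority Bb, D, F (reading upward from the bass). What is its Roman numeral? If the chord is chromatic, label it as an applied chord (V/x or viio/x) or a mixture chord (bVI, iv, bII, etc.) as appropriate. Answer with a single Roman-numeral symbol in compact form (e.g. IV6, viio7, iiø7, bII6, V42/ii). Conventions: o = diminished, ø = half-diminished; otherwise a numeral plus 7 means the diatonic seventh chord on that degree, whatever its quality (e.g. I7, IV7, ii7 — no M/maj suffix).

bVI

Stacked in thirds the chord is Bb-D-F: a major triad on Bb.
Bb is the lowered sixth degree of D major (diatonic 6 would be B). This is a major triad on the lowered sixth degree, borrowed from the parallel minor.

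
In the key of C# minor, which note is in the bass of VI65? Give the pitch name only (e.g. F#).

VI in C# minor has root A; the chord is A-C#-E-G#.
The figure 65 means first inversion — the third is in the bass.

C#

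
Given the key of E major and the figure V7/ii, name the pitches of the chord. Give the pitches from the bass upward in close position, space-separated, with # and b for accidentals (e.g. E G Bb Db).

C# E# G# B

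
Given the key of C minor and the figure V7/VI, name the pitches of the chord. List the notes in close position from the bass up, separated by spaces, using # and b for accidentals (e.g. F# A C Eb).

The slash means an applied dominant: we want the dominant of VI. In C minor, VI is Ab major, and its dominant is built on Eb.
Building a dominant seventh chord on Eb gives Eb-G-Bb-Db.

Eb G Bb Db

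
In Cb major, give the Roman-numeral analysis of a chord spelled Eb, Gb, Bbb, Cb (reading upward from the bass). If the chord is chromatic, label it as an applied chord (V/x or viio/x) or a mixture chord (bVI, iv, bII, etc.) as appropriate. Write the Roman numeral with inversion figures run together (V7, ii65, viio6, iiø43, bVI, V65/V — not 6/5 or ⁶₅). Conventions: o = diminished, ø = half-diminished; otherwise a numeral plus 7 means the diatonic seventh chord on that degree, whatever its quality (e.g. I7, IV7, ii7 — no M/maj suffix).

V65/IV

Stacked in thirds the chord is Cb-Eb-Gb-Bbb: a dominant seventh chord on Cb.
Cb is not a diatonic chord root with this quality in Cb major, but it lies a perfect fifth above Fb (IV), so the chord functions as an applied dominant of IV.
With Eb in the bass the chord is in first inversion, so the figured bass is 65.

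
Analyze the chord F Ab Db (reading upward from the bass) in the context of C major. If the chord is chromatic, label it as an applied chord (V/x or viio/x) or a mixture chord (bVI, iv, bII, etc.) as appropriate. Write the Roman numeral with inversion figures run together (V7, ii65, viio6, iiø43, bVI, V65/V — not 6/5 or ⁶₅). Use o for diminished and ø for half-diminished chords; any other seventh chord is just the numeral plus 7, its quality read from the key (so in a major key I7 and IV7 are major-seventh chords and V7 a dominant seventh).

Stacked in thirds the chord is Db-F-Ab: a major triad on Db.
Db is the lowered second degree of C major (diatonic 2 would be D). This is the Neapolitan sixth — a major triad on the lowered second degree, here in its customary first inversion.
With F in the bass the chord is in first inversion, so the figured bass is 6.

bII6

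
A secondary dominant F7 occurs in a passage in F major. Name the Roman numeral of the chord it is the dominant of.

IV

The chord is a dominant seventh chord on F.
A dominant resolves down a perfect fifth: F → Bb. In F major, Bb is scale degree 4, i.e. IV.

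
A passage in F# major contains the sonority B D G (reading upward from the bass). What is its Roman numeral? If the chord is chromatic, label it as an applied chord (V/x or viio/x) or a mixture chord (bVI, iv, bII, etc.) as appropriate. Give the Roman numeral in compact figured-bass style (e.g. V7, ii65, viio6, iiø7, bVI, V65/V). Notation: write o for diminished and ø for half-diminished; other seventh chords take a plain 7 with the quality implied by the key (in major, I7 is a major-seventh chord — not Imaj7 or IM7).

bII6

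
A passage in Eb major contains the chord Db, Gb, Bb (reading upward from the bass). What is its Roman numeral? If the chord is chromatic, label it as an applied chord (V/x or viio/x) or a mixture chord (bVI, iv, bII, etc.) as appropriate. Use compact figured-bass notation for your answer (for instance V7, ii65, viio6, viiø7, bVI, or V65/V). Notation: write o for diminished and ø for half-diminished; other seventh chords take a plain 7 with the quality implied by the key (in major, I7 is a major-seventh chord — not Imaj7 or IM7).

The pitches Gb-Bb-Db form a major triad rooted on Gb.
Gb is the lowered third degree of Eb major (diatonic 3 would be G). This is a major triad on the lowered third degree, borrowed from the parallel minor.
With Db in the bass the chord is in second inversion, so the figured bass is 64.

bIII64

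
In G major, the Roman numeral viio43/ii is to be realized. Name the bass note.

The applied chord viio43/ii is rooted on G#: G#-B-D-F.
The figure 43 means second inversion — the fifth is in the bass.

D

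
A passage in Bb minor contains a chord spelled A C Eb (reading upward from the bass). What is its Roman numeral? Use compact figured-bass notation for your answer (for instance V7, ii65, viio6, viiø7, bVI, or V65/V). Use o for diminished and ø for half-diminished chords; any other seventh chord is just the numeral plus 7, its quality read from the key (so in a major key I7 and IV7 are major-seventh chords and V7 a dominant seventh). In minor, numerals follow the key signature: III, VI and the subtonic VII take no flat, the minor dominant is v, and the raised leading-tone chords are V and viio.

viio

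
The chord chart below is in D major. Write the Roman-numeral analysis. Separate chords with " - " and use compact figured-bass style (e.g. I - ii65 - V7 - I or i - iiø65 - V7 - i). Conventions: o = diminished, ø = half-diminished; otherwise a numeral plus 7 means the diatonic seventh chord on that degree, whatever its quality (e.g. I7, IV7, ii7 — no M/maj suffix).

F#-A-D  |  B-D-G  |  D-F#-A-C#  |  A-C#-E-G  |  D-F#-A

I6 - IV6 - I7 - V7 - I

F#-A-D: major triad on D = scale degree 1 → I6.
B-D-G has root G, degree 4 in D major, so IV6.
D-F#-A-C#: major seventh chord on D = scale degree 1 → I7.
A-C#-E-G: dominant seventh chord on A = scale degree 5 → V7.
D-F#-A has root D, degree 1 in D major, so I.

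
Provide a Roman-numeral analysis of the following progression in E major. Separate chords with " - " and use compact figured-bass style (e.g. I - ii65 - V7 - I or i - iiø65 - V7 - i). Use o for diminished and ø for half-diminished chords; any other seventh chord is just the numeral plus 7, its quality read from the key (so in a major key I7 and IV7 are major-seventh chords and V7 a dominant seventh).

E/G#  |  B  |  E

E/G#: major triad on E = scale degree 1 → I6.
B: root B is the dominant; major triad there is V.
E: major triad on E = scale degree 1 → I.

I6 - V - I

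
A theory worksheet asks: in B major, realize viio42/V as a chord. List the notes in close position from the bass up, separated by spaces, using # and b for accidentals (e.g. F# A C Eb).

D E# G# B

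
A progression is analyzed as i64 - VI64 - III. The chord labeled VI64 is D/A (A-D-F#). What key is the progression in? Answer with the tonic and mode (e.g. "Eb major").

VI64 is given as A-D-F# — a major triad with root D.
VI64 on D implies D is the submediant; that puts the tonic at F#, and the uppercase numeral fits minor mode.

F# minor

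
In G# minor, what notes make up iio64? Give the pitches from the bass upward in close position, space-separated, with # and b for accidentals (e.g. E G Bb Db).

E A# C#

In G# minor, the supertonic is A#, and the diatonic chord built there is a diminished triad.
Stacking thirds from A# gives A#-C#-E.
With the 64 figure the chord is in second inversion; from the bass E upward in close position it reads E-A#-C#.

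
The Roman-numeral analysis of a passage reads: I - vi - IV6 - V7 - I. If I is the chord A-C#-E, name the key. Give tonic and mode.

I is given as A-C#-E — a major triad with root A.
If A is scale degree 1 and the mode makes that degree carry a major triad, the tonic is A and the mode is major.

A major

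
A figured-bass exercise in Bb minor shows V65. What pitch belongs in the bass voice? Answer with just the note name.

A

V in Bb minor has root F; the chord is F-A-C-Eb.
The figure 65 means first inversion — the third is in the bass.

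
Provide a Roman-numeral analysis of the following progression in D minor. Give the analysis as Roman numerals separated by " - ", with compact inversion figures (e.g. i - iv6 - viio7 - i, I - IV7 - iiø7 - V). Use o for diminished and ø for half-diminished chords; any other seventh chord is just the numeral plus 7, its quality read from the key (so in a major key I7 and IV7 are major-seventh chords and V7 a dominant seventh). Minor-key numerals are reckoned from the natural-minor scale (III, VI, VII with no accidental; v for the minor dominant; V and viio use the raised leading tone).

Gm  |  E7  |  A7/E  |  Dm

iv - V7/V - V43 - i

Gm has root G, degree 4 in D minor, so iv.
E7: chromatic; E is V of V, so V7/V.
A7/E: dominant seventh chord on A = scale degree 5 → V43.
Dm: minor triad on D = scale degree 1 → i.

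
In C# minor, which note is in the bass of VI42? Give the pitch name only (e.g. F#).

VI in C# minor has root A; the chord is A-C#-E-G#.
The figure 42 means third inversion — the seventh is in the bass.

G#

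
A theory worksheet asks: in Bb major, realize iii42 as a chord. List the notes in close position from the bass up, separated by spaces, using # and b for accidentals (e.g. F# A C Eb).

C D F A

In Bb major, scale degree 3 is D, and the diatonic chord built there is a minor seventh chord.
That chord is spelled D-F-A-C.
With the 42 figure the chord is in third inversion; from the bass C upward in close position it reads C-D-F-A.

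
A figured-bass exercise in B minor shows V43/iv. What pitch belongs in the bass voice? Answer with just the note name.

The applied chord V43/iv is rooted on B: B-D#-F#-A.
The figure 43 means second inversion — the fifth is in the bass.

F#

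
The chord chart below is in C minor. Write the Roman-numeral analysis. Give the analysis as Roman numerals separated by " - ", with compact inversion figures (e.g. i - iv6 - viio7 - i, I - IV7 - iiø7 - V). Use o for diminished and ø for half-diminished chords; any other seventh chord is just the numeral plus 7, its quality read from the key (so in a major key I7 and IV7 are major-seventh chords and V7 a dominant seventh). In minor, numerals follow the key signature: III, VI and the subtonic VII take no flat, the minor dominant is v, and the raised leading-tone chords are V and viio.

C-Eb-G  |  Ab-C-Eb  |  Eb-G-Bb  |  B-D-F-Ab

C-Eb-G: root C is the tonic; minor triad there is i.
Ab-C-Eb: major triad on Ab = scale degree 6 → VI.
Eb-G-Bb has root Eb, degree 3 in C minor, so III.
B-D-F-Ab: fully diminished seventh chord on B = scale degree 7 → viio7.

i - VI - III - viio7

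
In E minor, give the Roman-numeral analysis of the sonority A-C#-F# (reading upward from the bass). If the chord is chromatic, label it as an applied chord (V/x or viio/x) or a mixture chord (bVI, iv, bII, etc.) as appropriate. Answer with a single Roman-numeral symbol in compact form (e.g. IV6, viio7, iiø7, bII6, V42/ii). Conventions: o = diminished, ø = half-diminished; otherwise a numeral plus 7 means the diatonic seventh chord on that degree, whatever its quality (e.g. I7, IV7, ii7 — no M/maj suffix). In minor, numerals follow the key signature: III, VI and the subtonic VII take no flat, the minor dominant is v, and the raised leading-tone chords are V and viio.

ii6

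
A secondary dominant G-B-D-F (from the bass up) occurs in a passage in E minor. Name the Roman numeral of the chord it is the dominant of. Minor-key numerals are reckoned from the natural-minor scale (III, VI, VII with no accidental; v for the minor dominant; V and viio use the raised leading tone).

The chord is a dominant seventh chord on G.
A dominant resolves down a perfect fifth: G → C. In E minor, C is scale degree 6, i.e. VI.

VI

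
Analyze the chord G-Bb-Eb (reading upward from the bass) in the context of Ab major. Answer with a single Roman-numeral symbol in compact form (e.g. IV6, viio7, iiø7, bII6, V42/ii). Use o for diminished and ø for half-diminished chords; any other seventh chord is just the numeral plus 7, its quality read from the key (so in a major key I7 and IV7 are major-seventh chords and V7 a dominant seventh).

V6

Stacked in thirds the chord is Eb-G-Bb: a major triad on Eb.
In Ab major, Eb is the dominant; the diatonic major triad there is V.
With G in the bass the chord is in first inversion, so the figured bass is 6.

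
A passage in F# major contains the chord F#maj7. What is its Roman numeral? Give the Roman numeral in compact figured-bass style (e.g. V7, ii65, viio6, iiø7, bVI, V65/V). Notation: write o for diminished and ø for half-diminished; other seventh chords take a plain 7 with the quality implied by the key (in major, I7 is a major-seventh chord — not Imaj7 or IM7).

I7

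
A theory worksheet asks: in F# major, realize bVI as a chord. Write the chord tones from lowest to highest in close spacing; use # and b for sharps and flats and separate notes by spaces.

D F# A

bVI is a major triad on the lowered sixth degree, borrowed from the parallel minor. In F# major that root is D.
So the chord is D-F#-A, a major triad.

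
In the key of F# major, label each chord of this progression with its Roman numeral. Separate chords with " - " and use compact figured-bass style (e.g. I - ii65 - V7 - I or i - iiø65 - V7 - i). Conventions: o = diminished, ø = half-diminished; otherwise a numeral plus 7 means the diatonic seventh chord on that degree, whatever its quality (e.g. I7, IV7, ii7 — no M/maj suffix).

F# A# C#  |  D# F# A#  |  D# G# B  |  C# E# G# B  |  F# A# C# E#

F#-A#-C# has root F#, degree 1 in F# major, so I.
D#-F#-A# has root D#, degree 6 in F# major, so vi.
D#-G#-B: minor triad on G# = scale degree 2 → ii64.
C#-E#-G#-B: root C# is the dominant; dominant seventh chord there is V7.
F#-A#-C#-E# has root F#, degree 1 in F# major, so I7.

I - vi - ii64 - V7 - I7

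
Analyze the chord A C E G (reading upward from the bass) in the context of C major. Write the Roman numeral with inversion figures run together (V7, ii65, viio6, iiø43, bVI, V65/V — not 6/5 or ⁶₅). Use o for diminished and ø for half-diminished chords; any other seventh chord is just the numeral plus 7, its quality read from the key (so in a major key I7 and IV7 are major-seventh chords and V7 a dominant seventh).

Stacked in thirds the chord is A-C-E-G: a minor seventh chord on A.
A is scale degree 6 in C major, and a minor seventh chord on that degree is written vi7.

vi7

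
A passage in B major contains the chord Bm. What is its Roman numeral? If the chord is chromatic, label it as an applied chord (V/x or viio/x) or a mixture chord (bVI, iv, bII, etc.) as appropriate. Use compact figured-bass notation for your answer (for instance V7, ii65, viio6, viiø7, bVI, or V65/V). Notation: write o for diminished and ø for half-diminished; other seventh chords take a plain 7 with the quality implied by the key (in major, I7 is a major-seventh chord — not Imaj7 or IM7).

The pitches B-D-F# form a minor triad rooted on B.
B is the first degree of B major. This is the minor tonic, borrowed from the parallel minor.

i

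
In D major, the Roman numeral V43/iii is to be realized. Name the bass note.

G#

The applied chord V43/iii is rooted on C#: C#-E#-G#-B.
The figure 43 means second inversion — the fifth is in the bass.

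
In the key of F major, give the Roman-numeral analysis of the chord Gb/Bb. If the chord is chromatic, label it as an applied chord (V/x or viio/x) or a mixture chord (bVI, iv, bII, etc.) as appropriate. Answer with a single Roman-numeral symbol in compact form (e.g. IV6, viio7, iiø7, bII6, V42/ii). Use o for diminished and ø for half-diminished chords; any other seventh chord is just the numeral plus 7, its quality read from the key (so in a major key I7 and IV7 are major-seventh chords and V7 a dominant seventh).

bII6

The pitches Gb-Bb-Db form a major triad rooted on Gb.
Gb is the lowered second degree of F major (diatonic 2 would be G). This is the Neapolitan sixth — a major triad on the lowered second degree, here in its customary first inversion.
With Bb in the bass the chord is in first inversion, so the figured bass is 6.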